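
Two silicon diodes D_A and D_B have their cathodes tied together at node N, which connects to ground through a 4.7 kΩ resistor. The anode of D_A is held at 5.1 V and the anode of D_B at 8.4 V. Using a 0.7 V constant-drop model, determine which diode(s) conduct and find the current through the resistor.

Only D_B conducts; I_R ≈ 1.6 mA

Assume both conduct. Then node N would need to be at both 5.1−0.7 = 4.4 V and 8.4−0.7 = 7.7 V, which is impossible.
Assume only D_B conducts: V_N = 8.4 − 0.7 = 7.7 V, so I_R = 7.7/4.7 = 1.64 mA.
Check D_A: its anode-to-cathode voltage is 5.1 − 7.7 = -2.6 V < 0.7 V, so it is off. The assumption is consistent.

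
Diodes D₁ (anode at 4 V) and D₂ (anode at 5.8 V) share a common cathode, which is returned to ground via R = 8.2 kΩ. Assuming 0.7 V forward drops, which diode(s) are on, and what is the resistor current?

Assume both conduct. Then node N would need to be at both 4−0.7 = 3.3 V and 5.8−0.7 = 5.1 V, which is impossible.
Assume only D₂ conducts: V_N = 5.8 − 0.7 = 5.1 V, so I_R = 5.1/8.2 = 0.622 mA.
Check D₁: its anode-to-cathode voltage is 4 − 5.1 = -1.1 V < 0.7 V, so it is off. The assumption is consistent.

Only D₂ conducts; I_R ≈ 0.62 mA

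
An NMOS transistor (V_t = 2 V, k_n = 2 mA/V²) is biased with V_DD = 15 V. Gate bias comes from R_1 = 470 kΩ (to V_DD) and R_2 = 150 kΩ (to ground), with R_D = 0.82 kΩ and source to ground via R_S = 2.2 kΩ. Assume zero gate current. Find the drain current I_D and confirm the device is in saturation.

V_G = V_DD·R_2/(R_1+R_2) = 15×150/620 = 3.63 V.
Assume saturation: I_D = (k_n/2)(V_GS − V_t)² with V_GS = V_G − I_D·R_S = 3.63 − 2.2·I_D.
Substituting gives 4.84·I_D² − 8.17·I_D + 2.65 = 0, with roots I_D = 0.439 or 1.25 mA.
The root I_D = 1.25 mA gives V_GS = 0.883 V ≤ V_t, so take I_D = 0.439 mA.
Then V_GS = 2.66 V and V_DS = V_DD − I_D(R_D+R_S) = 15 − 0.439×3.02 = 13.7 V.
Saturation requires V_DS ≥ V_GS − V_t = 0.663 V; 13.7 ≥ 0.663 ✓.

I_D ≈ 0.44 mA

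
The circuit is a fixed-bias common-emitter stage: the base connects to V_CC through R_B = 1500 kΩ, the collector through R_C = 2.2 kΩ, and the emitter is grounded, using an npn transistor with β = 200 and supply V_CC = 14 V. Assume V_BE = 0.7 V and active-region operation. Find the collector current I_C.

I_C ≈ 1.8 mA

Base loop: V_CC = I_B·R_B + V_BE, so I_B = (14 − 0.7)/1500 kΩ = 0.00887 mA.
In the active region I_C = β·I_B = 200 × 0.00887 = 1.77 mA.
Collector loop: V_CE = V_CC − I_C·R_C = 14 − 1.77×2.2 = 10.1 V.
Since V_CE = 10.1 V > V_CE(sat) ≈ 0.2 V, the transistor is in the active region as assumed.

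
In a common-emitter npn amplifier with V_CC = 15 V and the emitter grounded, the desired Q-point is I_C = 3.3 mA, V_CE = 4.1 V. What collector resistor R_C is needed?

Collector loop: V_CC = I_C·R_C + V_CE.
R_C = (V_CC − V_CE)/I_C = (15 − 4.1)/3.3 = 3.3 kΩ.

R_C ≈ 3.3 kΩ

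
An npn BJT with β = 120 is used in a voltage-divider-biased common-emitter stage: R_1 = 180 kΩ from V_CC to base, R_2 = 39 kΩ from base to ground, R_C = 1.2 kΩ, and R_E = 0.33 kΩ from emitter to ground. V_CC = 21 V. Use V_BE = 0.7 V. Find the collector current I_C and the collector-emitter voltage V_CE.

I_C ≈ 5.1 mA, V_CE ≈ 13 V

Thevenize the base divider: V_Th = V_CC·R_2/(R_1+R_2) = 21×39/219 = 3.74 V, R_Th = R_1‖R_2 = 32.1 kΩ.
Base-emitter loop: V_Th = I_B·R_Th + V_BE + (β+1)I_B·R_E, so I_B = (3.74 − 0.7) / (32.1 + 121×0.33) = 0.0422 mA.
I_C = β·I_B = 120×0.0422 = 5.07 mA, and I_E = (β+1)I_B = 5.11 mA.
V_CE = V_CC − I_C·R_C − I_E·R_E = 21 − 5.07×1.2 − 5.11×0.33 = 13.2 V.
V_CE = 13.2 V > 0.2 V confirms active-region operation.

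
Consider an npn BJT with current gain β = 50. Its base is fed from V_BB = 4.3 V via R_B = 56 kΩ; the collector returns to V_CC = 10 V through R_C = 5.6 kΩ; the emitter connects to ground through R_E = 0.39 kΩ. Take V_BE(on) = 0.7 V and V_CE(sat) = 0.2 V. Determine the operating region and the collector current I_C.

saturation; I_C ≈ 1.6 mA

Assume active: I_B = (4.3 − 0.7)/(56 + 51×0.39) = 0.0474 mA, I_C = β·I_B = 2.37 mA.
Then V_CE = 10 − 2.37×5.6 − 2.42×0.39 = -4.23 V < 0.2 V — the active assumption fails.
Re-solve with V_CE = 0.2 V. KCL at the emitter: V_E/R_E = (V_BB−0.7−V_E)/R_B + (V_CC−0.2−V_E)/R_C, giving V_E = 0.657 V.
I_C = (V_CC − 0.2 − V_E)/R_C = (9.8 − 0.657)/5.6 = 1.63 mA.
Check: I_B = (3.6 − 0.657)/56 = 0.0525 mA, and β·I_B = 2.63 mA > I_C, confirming saturation.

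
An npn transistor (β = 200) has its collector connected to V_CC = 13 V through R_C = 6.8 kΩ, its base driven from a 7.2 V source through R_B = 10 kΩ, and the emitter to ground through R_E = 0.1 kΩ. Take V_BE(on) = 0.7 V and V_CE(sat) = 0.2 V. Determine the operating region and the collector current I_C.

Assume active: I_B = (7.2 − 0.7)/(10 + 201×0.1) = 0.216 mA, I_C = β·I_B = 43.2 mA.
Then V_CE = 13 − 43.2×6.8 − 43.4×0.1 = -285 V < 0.2 V — the active assumption fails.
Re-solve with V_CE = 0.2 V. KCL at the emitter: V_E/R_E = (V_BB−0.7−V_E)/R_B + (V_CC−0.2−V_E)/R_C, giving V_E = 0.247 V.
I_C = (V_CC − 0.2 − V_E)/R_C = (12.8 − 0.247)/6.8 = 1.85 mA.
Check: I_B = (6.5 − 0.247)/10 = 0.625 mA, and β·I_B = 125 mA > I_C, confirming saturation.

saturation; I_C ≈ 1.8 mA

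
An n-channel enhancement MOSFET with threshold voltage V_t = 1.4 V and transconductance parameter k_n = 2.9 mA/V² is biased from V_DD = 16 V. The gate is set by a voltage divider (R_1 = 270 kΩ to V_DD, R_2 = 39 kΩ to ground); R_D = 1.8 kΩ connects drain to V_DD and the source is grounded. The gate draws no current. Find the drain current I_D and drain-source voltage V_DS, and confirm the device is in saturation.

V_G = V_DD·R_2/(R_1+R_2) = 16×39/309 = 2.02 V. With the source grounded, V_GS = V_G = 2.02 V.
Assume saturation: I_D = (k_n/2)(V_GS − V_t)² = (2.9/2)×(2.02 − 1.4)² = 1.45×0.619² = 0.556 mA.
V_DS = V_DD − I_D·R_D = 16 − 0.556×1.8 = 15 V.
Saturation requires V_DS ≥ V_GS − V_t = 0.619 V; 15 ≥ 0.619 ✓.

I_D ≈ 0.56 mA, V_DS ≈ 15 V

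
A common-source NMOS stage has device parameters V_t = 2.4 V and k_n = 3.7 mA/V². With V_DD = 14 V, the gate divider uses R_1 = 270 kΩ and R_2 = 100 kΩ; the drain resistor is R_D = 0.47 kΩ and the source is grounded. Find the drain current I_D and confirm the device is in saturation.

I_D ≈ 3.5 mA

V_G = V_DD·R_2/(R_1+R_2) = 14×100/370 = 3.78 V. With the source grounded, V_GS = V_G = 3.78 V.
Assume saturation: I_D = (k_n/2)(V_GS − V_t)² = (3.7/2)×(3.78 − 2.4)² = 1.85×1.38² = 3.54 mA.
V_DS = V_DD − I_D·R_D = 14 − 3.54×0.47 = 12.3 V.
Saturation requires V_DS ≥ V_GS − V_t = 1.38 V; 12.3 ≥ 1.38 ✓.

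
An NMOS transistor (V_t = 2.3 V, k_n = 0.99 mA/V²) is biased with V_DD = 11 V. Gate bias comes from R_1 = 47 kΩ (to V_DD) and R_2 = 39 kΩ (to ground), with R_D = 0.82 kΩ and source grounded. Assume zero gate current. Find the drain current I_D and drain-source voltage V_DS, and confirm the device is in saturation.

V_G = V_DD·R_2/(R_1+R_2) = 11×39/86 = 4.99 V. With the source grounded, V_GS = V_G = 4.99 V.
Assume saturation: I_D = (k_n/2)(V_GS − V_t)² = (0.99/2)×(4.99 − 2.3)² = 0.495×2.69² = 3.58 mA.
V_DS = V_DD − I_D·R_D = 11 − 3.58×0.82 = 8.07 V.
Saturation requires V_DS ≥ V_GS − V_t = 2.69 V; 8.07 ≥ 2.69 ✓.

I_D ≈ 3.6 mA, V_DS ≈ 8.1 V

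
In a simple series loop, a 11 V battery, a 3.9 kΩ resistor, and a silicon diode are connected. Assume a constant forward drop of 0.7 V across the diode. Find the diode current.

I ≈ 2.6 mA

KVL around the loop: 11 = V_D + I·R = 0.7 + I × 3.9 kΩ.
So I = (11 − 0.7) / 3.9 kΩ = 10.3 / 3.9 = 2.64 mA.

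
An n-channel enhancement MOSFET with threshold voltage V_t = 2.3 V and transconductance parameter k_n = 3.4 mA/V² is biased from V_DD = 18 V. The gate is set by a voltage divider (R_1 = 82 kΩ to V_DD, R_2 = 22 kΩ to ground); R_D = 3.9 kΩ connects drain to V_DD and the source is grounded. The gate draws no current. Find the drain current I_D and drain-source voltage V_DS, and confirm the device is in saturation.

V_G = V_DD·R_2/(R_1+R_2) = 18×22/104 = 3.81 V. With the source grounded, V_GS = V_G = 3.81 V.
Assume saturation: I_D = (k_n/2)(V_GS − V_t)² = (3.4/2)×(3.81 − 2.3)² = 1.7×1.51² = 3.86 mA.
V_DS = V_DD − I_D·R_D = 18 − 3.86×3.9 = 2.93 V.
Saturation requires V_DS ≥ V_GS − V_t = 1.51 V; 2.93 ≥ 1.51 ✓.

I_D ≈ 3.9 mA, V_DS ≈ 2.9 V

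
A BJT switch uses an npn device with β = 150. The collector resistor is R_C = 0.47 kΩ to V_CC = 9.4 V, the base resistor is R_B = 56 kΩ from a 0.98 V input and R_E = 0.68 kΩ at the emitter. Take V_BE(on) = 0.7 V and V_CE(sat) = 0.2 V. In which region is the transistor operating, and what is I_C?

active; I_C ≈ 0.26 mA

Assume active. Base-emitter loop: I_B = (V_BB − V_BE)/(R_B + (β+1)R_E) = (0.98 − 0.7)/(56 + 151×0.68) = 0.00176 mA.
I_C = β·I_B = 150×0.00176 = 0.265 mA.
V_CE = V_CC − I_C·R_C − I_E·R_E = 9.4 − 0.265×0.47 − 0.266×0.68 = 9.09 V > V_CE(sat), so the active-region assumption holds.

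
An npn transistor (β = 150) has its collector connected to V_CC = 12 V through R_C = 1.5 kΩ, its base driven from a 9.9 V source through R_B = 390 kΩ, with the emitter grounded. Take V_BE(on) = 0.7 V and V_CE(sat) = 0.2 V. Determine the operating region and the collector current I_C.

active; I_C ≈ 3.5 mA

Assume active. Base-emitter loop: I_B = (V_BB − V_BE)/R_B = (9.9 − 0.7)/390 = 0.0236 mA.
I_C = β·I_B = 150×0.0236 = 3.54 mA.
V_CE = V_CC − I_C·R_C = 12 − 3.54×1.5 = 6.69 V > V_CE(sat), so the active-region assumption holds.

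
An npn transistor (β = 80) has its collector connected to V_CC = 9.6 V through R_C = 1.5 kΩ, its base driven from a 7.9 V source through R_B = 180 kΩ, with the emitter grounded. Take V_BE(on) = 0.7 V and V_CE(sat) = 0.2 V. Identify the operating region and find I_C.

active; I_C ≈ 3.2 mA

Assume active. Base-emitter loop: I_B = (V_BB − V_BE)/R_B = (7.9 − 0.7)/180 = 0.04 mA.
I_C = β·I_B = 80×0.04 = 3.2 mA.
V_CE = V_CC − I_C·R_C = 9.6 − 3.2×1.5 = 4.8 V > V_CE(sat), so the active-region assumption holds.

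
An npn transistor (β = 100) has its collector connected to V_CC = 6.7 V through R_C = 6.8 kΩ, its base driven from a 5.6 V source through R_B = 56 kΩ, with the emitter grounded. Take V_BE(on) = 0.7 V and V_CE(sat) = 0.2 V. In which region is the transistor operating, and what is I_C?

Assume active: I_B = (5.6 − 0.7)/56 = 0.0875 mA, giving I_C = β·I_B = 8.75 mA.
But then V_CE = 6.7 − 8.75×6.8 = -52.8 V < V_CE(sat) = 0.2 V — impossible in the active region.
So the transistor is saturated. With V_CE = 0.2 V, I_C = (V_CC − 0.2)/R_C = 6.5/6.8 = 0.956 mA.
Check: β·I_B = 8.75 mA > I_C = 0.956 mA, confirming saturation.

saturation; I_C ≈ 0.96 mA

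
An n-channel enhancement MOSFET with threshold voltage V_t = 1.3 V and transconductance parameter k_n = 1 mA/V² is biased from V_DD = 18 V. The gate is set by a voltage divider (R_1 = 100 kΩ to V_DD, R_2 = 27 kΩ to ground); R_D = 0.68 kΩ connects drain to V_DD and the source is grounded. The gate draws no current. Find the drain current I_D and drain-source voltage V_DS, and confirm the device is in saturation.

V_G = V_DD·R_2/(R_1+R_2) = 18×27/127 = 3.83 V. With the source grounded, V_GS = V_G = 3.83 V.
Assume saturation: I_D = (k_n/2)(V_GS − V_t)² = (1/2)×(3.83 − 1.3)² = 0.5×2.53² = 3.19 mA.
V_DS = V_DD − I_D·R_D = 18 − 3.19×0.68 = 15.8 V.
Saturation requires V_DS ≥ V_GS − V_t = 2.53 V; 15.8 ≥ 2.53 ✓.

I_D ≈ 3.2 mA, V_DS ≈ 16 V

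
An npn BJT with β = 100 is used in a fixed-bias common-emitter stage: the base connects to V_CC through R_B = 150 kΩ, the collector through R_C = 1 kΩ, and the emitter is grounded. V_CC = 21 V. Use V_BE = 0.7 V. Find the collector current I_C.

I_C ≈ 14 mA

Base loop: V_CC = I_B·R_B + V_BE, so I_B = (21 − 0.7)/150 kΩ = 0.135 mA.
In the active region I_C = β·I_B = 100 × 0.135 = 13.5 mA.
Collector loop: V_CE = V_CC − I_C·R_C = 21 − 13.5×1 = 7.47 V.
Since V_CE = 7.47 V > V_CE(sat) ≈ 0.2 V, the transistor is in the active region as assumed.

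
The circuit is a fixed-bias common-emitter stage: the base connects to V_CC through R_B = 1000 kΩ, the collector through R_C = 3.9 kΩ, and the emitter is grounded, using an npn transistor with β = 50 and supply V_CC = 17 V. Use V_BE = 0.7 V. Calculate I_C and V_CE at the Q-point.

I_C ≈ 0.82 mA, V_CE ≈ 14 V

Base loop: V_CC = I_B·R_B + V_BE, so I_B = (17 − 0.7)/1000 kΩ = 0.0163 mA.
In the active region I_C = β·I_B = 50 × 0.0163 = 0.815 mA.
Collector loop: V_CE = V_CC − I_C·R_C = 17 − 0.815×3.9 = 13.8 V.
Since V_CE = 13.8 V > V_CE(sat) ≈ 0.2 V, the transistor is in the active region as assumed.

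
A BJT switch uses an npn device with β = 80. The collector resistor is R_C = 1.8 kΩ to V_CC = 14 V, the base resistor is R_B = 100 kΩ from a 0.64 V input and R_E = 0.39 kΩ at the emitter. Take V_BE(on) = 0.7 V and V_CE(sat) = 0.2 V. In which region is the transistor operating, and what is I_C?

cutoff; I_C ≈ 0

V_BB = 0.64 V ≤ V_BE(on) = 0.7 V, so the base-emitter junction is not forward biased.
The transistor is in cutoff: I_B = I_C = 0.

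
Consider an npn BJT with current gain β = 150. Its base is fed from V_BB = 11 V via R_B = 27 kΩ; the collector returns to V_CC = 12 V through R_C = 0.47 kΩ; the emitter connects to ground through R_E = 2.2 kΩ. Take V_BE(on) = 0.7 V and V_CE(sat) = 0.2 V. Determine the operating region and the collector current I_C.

Assume active. Base-emitter loop: I_B = (V_BB − V_BE)/(R_B + (β+1)R_E) = (11 − 0.7)/(27 + 151×2.2) = 0.0287 mA.
I_C = β·I_B = 150×0.0287 = 4.3 mA.
V_CE = V_CC − I_C·R_C − I_E·R_E = 12 − 4.3×0.47 − 4.33×2.2 = 0.453 V > V_CE(sat), so the active-region assumption holds.

active; I_C ≈ 4.3 mA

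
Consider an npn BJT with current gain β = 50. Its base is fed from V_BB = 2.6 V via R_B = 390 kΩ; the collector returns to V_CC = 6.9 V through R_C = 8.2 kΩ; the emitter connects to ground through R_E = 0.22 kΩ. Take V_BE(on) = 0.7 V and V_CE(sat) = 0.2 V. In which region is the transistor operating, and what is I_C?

active; I_C ≈ 0.24 mA

Assume active. Base-emitter loop: I_B = (V_BB − V_BE)/(R_B + (β+1)R_E) = (2.6 − 0.7)/(390 + 51×0.22) = 0.00474 mA.
I_C = β·I_B = 50×0.00474 = 0.237 mA.
V_CE = V_CC − I_C·R_C − I_E·R_E = 6.9 − 0.237×8.2 − 0.242×0.22 = 4.91 V > V_CE(sat), so the active-region assumption holds.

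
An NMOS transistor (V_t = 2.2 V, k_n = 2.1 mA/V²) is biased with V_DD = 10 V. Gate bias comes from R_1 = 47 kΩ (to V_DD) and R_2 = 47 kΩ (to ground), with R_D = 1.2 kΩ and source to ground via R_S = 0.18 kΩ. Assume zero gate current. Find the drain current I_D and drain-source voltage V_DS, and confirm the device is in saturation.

I_D ≈ 4.3 mA, V_DS ≈ 4.1 V

V_G = V_DD·R_2/(R_1+R_2) = 10×47/94 = 5 V.
Assume saturation: I_D = (k_n/2)(V_GS − V_t)² with V_GS = V_G − I_D·R_S = 5 − 0.18·I_D.
Substituting gives 0.034·I_D² − 2.06·I_D + 8.23 = 0, with roots I_D = 4.31 or 56.2 mA.
The root I_D = 56.2 mA gives V_GS = -5.12 V ≤ V_t, so take I_D = 4.31 mA.
Then V_GS = 4.22 V and V_DS = V_DD − I_D(R_D+R_S) = 10 − 4.31×1.38 = 4.06 V.
Saturation requires V_DS ≥ V_GS − V_t = 2.02 V; 4.06 ≥ 2.02 ✓.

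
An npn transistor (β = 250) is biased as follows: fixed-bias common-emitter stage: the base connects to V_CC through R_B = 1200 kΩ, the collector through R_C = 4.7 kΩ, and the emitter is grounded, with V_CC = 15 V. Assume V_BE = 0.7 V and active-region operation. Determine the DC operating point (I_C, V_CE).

I_C ≈ 3 mA, V_CE ≈ 1 V

Base loop: V_CC = I_B·R_B + V_BE, so I_B = (15 − 0.7)/1200 kΩ = 0.0119 mA.
In the active region I_C = β·I_B = 250 × 0.0119 = 2.98 mA.
Collector loop: V_CE = V_CC − I_C·R_C = 15 − 2.98×4.7 = 0.998 V.
Since V_CE = 0.998 V > V_CE(sat) ≈ 0.2 V, the transistor is in the active region as assumed.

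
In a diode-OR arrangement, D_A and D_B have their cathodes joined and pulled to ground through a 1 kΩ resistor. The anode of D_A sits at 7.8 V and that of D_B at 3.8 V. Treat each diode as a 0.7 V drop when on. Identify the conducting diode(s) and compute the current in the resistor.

Only D_A conducts; I_R ≈ 7.1 mA

Assume both conduct. Then node N would need to be at both 7.8−0.7 = 7.1 V and 3.8−0.7 = 3.1 V, which is impossible.
Assume only D_A conducts: V_N = 7.8 − 0.7 = 7.1 V, so I_R = 7.1/1 = 7.1 mA.
Check D_B: its anode-to-cathode voltage is 3.8 − 7.1 = -3.3 V < 0.7 V, so it is off. The assumption is consistent.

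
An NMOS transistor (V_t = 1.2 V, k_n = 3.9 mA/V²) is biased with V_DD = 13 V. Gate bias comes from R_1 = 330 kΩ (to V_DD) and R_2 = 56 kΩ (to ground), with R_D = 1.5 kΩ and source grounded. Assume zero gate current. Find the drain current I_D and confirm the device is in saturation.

I_D ≈ 0.92 mA

V_G = V_DD·R_2/(R_1+R_2) = 13×56/386 = 1.89 V. With the source grounded, V_GS = V_G = 1.89 V.
Assume saturation: I_D = (k_n/2)(V_GS − V_t)² = (3.9/2)×(1.89 − 1.2)² = 1.95×0.686² = 0.918 mA.
V_DS = V_DD − I_D·R_D = 13 − 0.918×1.5 = 11.6 V.
Saturation requires V_DS ≥ V_GS − V_t = 0.686 V; 11.6 ≥ 0.686 ✓.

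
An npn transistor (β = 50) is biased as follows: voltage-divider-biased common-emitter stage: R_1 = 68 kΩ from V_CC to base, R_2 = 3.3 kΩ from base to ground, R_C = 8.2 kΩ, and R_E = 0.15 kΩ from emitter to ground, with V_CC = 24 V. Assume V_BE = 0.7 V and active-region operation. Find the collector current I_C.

I_C ≈ 1.9 mA

Thevenize the base divider: V_Th = V_CC·R_2/(R_1+R_2) = 24×3.3/71.3 = 1.11 V, R_Th = R_1‖R_2 = 3.15 kΩ.
Base-emitter loop: V_Th = I_B·R_Th + V_BE + (β+1)I_B·R_E, so I_B = (1.11 − 0.7) / (3.15 + 51×0.15) = 0.038 mA.
I_C = β·I_B = 50×0.038 = 1.9 mA, and I_E = (β+1)I_B = 1.94 mA.
V_CE = V_CC − I_C·R_C − I_E·R_E = 24 − 1.9×8.2 − 1.94×0.15 = 8.11 V.
V_CE = 8.11 V > 0.2 V confirms active-region operation.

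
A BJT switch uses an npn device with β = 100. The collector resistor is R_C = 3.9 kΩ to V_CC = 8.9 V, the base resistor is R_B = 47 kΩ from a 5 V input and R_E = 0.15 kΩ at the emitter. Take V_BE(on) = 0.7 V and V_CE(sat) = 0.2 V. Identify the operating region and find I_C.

Assume active: I_B = (5 − 0.7)/(47 + 101×0.15) = 0.0692 mA, I_C = β·I_B = 6.92 mA.
Then V_CE = 8.9 − 6.92×3.9 − 6.99×0.15 = -19.1 V < 0.2 V — the active assumption fails.
Re-solve with V_CE = 0.2 V. KCL at the emitter: V_E/R_E = (V_BB−0.7−V_E)/R_B + (V_CC−0.2−V_E)/R_C, giving V_E = 0.334 V.
I_C = (V_CC − 0.2 − V_E)/R_C = (8.7 − 0.334)/3.9 = 2.15 mA.
Check: I_B = (4.3 − 0.334)/47 = 0.0844 mA, and β·I_B = 8.44 mA > I_C, confirming saturation.

saturation; I_C ≈ 2.1 mA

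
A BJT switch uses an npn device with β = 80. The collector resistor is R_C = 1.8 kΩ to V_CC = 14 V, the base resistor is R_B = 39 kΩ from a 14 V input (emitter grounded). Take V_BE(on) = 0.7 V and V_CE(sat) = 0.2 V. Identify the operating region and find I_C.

Assume active: I_B = (14 − 0.7)/39 = 0.341 mA, giving I_C = β·I_B = 27.3 mA.
But then V_CE = 14 − 27.3×1.8 = -35.1 V < V_CE(sat) = 0.2 V — impossible in the active region.
So the transistor is saturated. With V_CE = 0.2 V, I_C = (V_CC − 0.2)/R_C = 13.8/1.8 = 7.67 mA.
Check: β·I_B = 27.3 mA > I_C = 7.67 mA, confirming saturation.

saturation; I_C ≈ 7.7 mA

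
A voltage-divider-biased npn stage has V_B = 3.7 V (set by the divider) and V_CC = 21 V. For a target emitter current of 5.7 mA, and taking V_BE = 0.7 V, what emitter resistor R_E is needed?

R_E ≈ 0.53 kΩ

V_E = V_B − V_BE = 3.7 − 0.7 = 3 V.
R_E = V_E / I_E = 3 / 5.7 = 0.526 kΩ.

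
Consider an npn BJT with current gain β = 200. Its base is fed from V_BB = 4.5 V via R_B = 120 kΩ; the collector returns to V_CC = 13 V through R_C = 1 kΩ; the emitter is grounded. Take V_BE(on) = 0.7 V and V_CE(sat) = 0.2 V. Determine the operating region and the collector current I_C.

Assume active. Base-emitter loop: I_B = (V_BB − V_BE)/R_B = (4.5 − 0.7)/120 = 0.0317 mA.
I_C = β·I_B = 200×0.0317 = 6.33 mA.
V_CE = V_CC − I_C·R_C = 13 − 6.33×1 = 6.67 V > V_CE(sat), so the active-region assumption holds.

active; I_C ≈ 6.3 mA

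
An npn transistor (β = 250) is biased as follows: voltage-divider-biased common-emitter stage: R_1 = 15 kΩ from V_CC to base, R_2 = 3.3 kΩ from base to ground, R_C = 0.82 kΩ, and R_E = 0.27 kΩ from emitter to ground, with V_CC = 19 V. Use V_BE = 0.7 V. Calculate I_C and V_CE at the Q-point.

I_C ≈ 9.7 mA, V_CE ≈ 8.4 V

Thevenize the base divider: V_Th = V_CC·R_2/(R_1+R_2) = 19×3.3/18.3 = 3.43 V, R_Th = R_1‖R_2 = 2.7 kΩ.
Base-emitter loop: V_Th = I_B·R_Th + V_BE + (β+1)I_B·R_E, so I_B = (3.43 − 0.7) / (2.7 + 251×0.27) = 0.0387 mA.
I_C = β·I_B = 250×0.0387 = 9.67 mA, and I_E = (β+1)I_B = 9.71 mA.
V_CE = V_CC − I_C·R_C − I_E·R_E = 19 − 9.67×0.82 − 9.71×0.27 = 8.45 V.
V_CE = 8.45 V > 0.2 V confirms active-region operation.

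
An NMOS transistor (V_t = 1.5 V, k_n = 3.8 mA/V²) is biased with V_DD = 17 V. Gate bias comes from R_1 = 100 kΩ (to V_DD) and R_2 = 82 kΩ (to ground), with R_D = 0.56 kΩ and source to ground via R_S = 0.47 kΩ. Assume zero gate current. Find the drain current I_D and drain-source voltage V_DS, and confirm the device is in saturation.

I_D ≈ 8.6 mA, V_DS ≈ 8.2 V

V_G = V_DD·R_2/(R_1+R_2) = 17×82/182 = 7.66 V.
Assume saturation: I_D = (k_n/2)(V_GS − V_t)² with V_GS = V_G − I_D·R_S = 7.66 − 0.47·I_D.
Substituting gives 0.42·I_D² − 12·I_D + 72.1 = 0, with roots I_D = 8.58 or 20 mA.
The root I_D = 20 mA gives V_GS = -1.75 V ≤ V_t, so take I_D = 8.58 mA.
Then V_GS = 3.63 V and V_DS = V_DD − I_D(R_D+R_S) = 17 − 8.58×1.03 = 8.16 V.
Saturation requires V_DS ≥ V_GS − V_t = 2.13 V; 8.16 ≥ 2.13 ✓.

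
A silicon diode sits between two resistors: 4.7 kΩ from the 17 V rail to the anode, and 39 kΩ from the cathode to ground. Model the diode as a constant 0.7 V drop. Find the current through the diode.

I ≈ 0.37 mA

The two resistors are in series with the diode, so KVL gives 17 = I·4.7 + 0.7 + I·39.
I = (17 − 0.7) / (4.7 + 39) kΩ = 16.3 / 43.7 = 0.373 mA.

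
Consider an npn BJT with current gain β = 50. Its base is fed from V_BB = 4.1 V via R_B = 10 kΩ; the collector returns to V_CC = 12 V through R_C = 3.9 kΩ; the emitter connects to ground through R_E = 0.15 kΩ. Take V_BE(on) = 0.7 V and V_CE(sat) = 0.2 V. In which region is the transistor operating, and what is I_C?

Assume active: I_B = (4.1 − 0.7)/(10 + 51×0.15) = 0.193 mA, I_C = β·I_B = 9.63 mA.
Then V_CE = 12 − 9.63×3.9 − 9.82×0.15 = -27 V < 0.2 V — the active assumption fails.
Re-solve with V_CE = 0.2 V. KCL at the emitter: V_E/R_E = (V_BB−0.7−V_E)/R_B + (V_CC−0.2−V_E)/R_C, giving V_E = 0.479 V.
I_C = (V_CC − 0.2 − V_E)/R_C = (11.8 − 0.479)/3.9 = 2.9 mA.
Check: I_B = (3.4 − 0.479)/10 = 0.292 mA, and β·I_B = 14.6 mA > I_C, confirming saturation.

saturation; I_C ≈ 2.9 mA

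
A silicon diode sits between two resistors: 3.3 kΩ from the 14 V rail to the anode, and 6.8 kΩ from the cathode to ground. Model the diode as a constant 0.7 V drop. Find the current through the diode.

The two resistors are in series with the diode, so KVL gives 14 = I·3.3 + 0.7 + I·6.8.
I = (14 − 0.7) / (3.3 + 6.8) kΩ = 13.3 / 10.1 = 1.32 mA.

I ≈ 1.3 mA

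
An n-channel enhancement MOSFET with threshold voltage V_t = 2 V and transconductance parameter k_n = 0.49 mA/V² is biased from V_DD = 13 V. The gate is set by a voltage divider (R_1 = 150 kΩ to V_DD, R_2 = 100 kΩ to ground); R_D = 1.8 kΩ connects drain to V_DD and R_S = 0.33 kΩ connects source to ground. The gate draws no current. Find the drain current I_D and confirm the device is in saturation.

I_D ≈ 1.7 mA

V_G = V_DD·R_2/(R_1+R_2) = 13×100/250 = 5.2 V.
Assume saturation: I_D = (k_n/2)(V_GS − V_t)² with V_GS = V_G − I_D·R_S = 5.2 − 0.33·I_D.
Substituting gives 0.0267·I_D² − 1.52·I_D + 2.51 = 0, with roots I_D = 1.7 or 55.2 mA.
The root I_D = 55.2 mA gives V_GS = -13 V ≤ V_t, so take I_D = 1.7 mA.
Then V_GS = 4.64 V and V_DS = V_DD − I_D(R_D+R_S) = 13 − 1.7×2.13 = 9.37 V.
Saturation requires V_DS ≥ V_GS − V_t = 2.64 V; 9.37 ≥ 2.64 ✓.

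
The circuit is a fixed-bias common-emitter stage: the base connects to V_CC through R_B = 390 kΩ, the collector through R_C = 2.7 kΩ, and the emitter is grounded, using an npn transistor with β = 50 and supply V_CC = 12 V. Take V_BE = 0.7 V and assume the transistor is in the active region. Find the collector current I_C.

I_C ≈ 1.4 mA

Base loop: V_CC = I_B·R_B + V_BE, so I_B = (12 − 0.7)/390 kΩ = 0.029 mA.
In the active region I_C = β·I_B = 50 × 0.029 = 1.45 mA.
Collector loop: V_CE = V_CC − I_C·R_C = 12 − 1.45×2.7 = 8.09 V.
Since V_CE = 8.09 V > V_CE(sat) ≈ 0.2 V, the transistor is in the active region as assumed.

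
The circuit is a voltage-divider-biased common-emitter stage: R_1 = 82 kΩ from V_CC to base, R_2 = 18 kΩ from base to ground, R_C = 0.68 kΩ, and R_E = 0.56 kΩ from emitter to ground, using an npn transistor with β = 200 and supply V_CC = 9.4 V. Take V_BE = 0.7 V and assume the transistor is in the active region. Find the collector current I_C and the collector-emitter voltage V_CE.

Thevenize the base divider: V_Th = V_CC·R_2/(R_1+R_2) = 9.4×18/100 = 1.69 V, R_Th = R_1‖R_2 = 14.8 kΩ.
Base-emitter loop: V_Th = I_B·R_Th + V_BE + (β+1)I_B·R_E, so I_B = (1.69 − 0.7) / (14.8 + 201×0.56) = 0.00779 mA.
I_C = β·I_B = 200×0.00779 = 1.56 mA, and I_E = (β+1)I_B = 1.57 mA.
V_CE = V_CC − I_C·R_C − I_E·R_E = 9.4 − 1.56×0.68 − 1.57×0.56 = 7.46 V.
V_CE = 7.46 V > 0.2 V confirms active-region operation.

I_C ≈ 1.6 mA, V_CE ≈ 7.5 V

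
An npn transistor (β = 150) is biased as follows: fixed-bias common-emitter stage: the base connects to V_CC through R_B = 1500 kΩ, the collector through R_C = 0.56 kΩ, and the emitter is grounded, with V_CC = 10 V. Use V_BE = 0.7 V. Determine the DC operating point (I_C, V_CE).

I_C ≈ 0.93 mA, V_CE ≈ 9.5 V

Base loop: V_CC = I_B·R_B + V_BE, so I_B = (10 − 0.7)/1500 kΩ = 0.0062 mA.
In the active region I_C = β·I_B = 150 × 0.0062 = 0.93 mA.
Collector loop: V_CE = V_CC − I_C·R_C = 10 − 0.93×0.56 = 9.48 V.
Since V_CE = 9.48 V > V_CE(sat) ≈ 0.2 V, the transistor is in the active region as assumed.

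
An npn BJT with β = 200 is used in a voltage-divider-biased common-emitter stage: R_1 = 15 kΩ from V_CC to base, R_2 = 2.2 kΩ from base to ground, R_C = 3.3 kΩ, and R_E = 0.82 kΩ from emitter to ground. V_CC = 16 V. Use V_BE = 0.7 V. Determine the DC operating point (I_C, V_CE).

Thevenize the base divider: V_Th = V_CC·R_2/(R_1+R_2) = 16×2.2/17.2 = 2.05 V, R_Th = R_1‖R_2 = 1.92 kΩ.
Base-emitter loop: V_Th = I_B·R_Th + V_BE + (β+1)I_B·R_E, so I_B = (2.05 − 0.7) / (1.92 + 201×0.82) = 0.00808 mA.
I_C = β·I_B = 200×0.00808 = 1.62 mA, and I_E = (β+1)I_B = 1.62 mA.
V_CE = V_CC − I_C·R_C − I_E·R_E = 16 − 1.62×3.3 − 1.62×0.82 = 9.34 V.
V_CE = 9.34 V > 0.2 V confirms active-region operation.

I_C ≈ 1.6 mA, V_CE ≈ 9.3 V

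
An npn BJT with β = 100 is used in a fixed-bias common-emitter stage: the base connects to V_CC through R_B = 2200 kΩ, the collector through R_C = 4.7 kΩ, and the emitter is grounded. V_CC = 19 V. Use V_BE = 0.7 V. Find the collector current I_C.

Base loop: V_CC = I_B·R_B + V_BE, so I_B = (19 − 0.7)/2200 kΩ = 0.00832 mA.
In the active region I_C = β·I_B = 100 × 0.00832 = 0.832 mA.
Collector loop: V_CE = V_CC − I_C·R_C = 19 − 0.832×4.7 = 15.1 V.
Since V_CE = 15.1 V > V_CE(sat) ≈ 0.2 V, the transistor is in the active region as assumed.

I_C ≈ 0.83 mA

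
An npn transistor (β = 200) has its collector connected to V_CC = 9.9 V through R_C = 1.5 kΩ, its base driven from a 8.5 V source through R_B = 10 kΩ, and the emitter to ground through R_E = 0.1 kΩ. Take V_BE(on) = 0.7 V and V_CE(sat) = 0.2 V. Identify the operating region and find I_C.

Assume active: I_B = (8.5 − 0.7)/(10 + 201×0.1) = 0.259 mA, I_C = β·I_B = 51.8 mA.
Then V_CE = 9.9 − 51.8×1.5 − 52.1×0.1 = -73 V < 0.2 V — the active assumption fails.
Re-solve with V_CE = 0.2 V. KCL at the emitter: V_E/R_E = (V_BB−0.7−V_E)/R_B + (V_CC−0.2−V_E)/R_C, giving V_E = 0.673 V.
I_C = (V_CC − 0.2 − V_E)/R_C = (9.7 − 0.673)/1.5 = 6.02 mA.
Check: I_B = (7.8 − 0.673)/10 = 0.713 mA, and β·I_B = 143 mA > I_C, confirming saturation.

saturation; I_C ≈ 6 mA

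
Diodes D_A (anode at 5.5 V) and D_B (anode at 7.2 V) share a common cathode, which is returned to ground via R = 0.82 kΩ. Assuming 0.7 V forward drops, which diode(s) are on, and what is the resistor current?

Only D_B conducts; I_R ≈ 7.9 mA

Assume both conduct. Then node N would need to be at both 5.5−0.7 = 4.8 V and 7.2−0.7 = 6.5 V, which is impossible.
Assume only D_B conducts: V_N = 7.2 − 0.7 = 6.5 V, so I_R = 6.5/0.82 = 7.93 mA.
Check D_A: its anode-to-cathode voltage is 5.5 − 6.5 = -1 V < 0.7 V, so it is off. The assumption is consistent.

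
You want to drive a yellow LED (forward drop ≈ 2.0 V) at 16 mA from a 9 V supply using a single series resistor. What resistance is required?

R ≈ 0.44 kΩ

The resistor drops V_S − V_D = 9 − 2.0 = 7 V at 16 mA.
R = 7 V / 16 mA = 0.438 kΩ.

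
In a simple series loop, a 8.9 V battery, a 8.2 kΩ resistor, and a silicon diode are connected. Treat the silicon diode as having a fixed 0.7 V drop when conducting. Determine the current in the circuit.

I ≈ 1 mA

KVL around the loop: 8.9 = V_D + I·R = 0.7 + I × 8.2 kΩ.
So I = (8.9 − 0.7) / 8.2 kΩ = 8.2 / 8.2 = 1 mA.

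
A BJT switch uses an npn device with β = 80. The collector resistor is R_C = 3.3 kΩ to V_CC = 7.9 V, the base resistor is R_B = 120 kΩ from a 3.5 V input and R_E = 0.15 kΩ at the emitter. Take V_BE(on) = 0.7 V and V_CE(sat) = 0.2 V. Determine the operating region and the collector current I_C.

Assume active. Base-emitter loop: I_B = (V_BB − V_BE)/(R_B + (β+1)R_E) = (3.5 − 0.7)/(120 + 81×0.15) = 0.0212 mA.
I_C = β·I_B = 80×0.0212 = 1.7 mA.
V_CE = V_CC − I_C·R_C − I_E·R_E = 7.9 − 1.7×3.3 − 1.72×0.15 = 2.05 V > V_CE(sat), so the active-region assumption holds.

active; I_C ≈ 1.7 mA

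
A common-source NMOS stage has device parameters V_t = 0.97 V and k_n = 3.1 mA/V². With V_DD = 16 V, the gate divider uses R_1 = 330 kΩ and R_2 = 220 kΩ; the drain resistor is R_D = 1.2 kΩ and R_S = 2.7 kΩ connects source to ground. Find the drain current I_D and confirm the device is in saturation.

I_D ≈ 1.6 mA

V_G = V_DD·R_2/(R_1+R_2) = 16×220/550 = 6.4 V.
Assume saturation: I_D = (k_n/2)(V_GS − V_t)² with V_GS = V_G − I_D·R_S = 6.4 − 2.7·I_D.
Substituting gives 11.3·I_D² − 46.4·I_D + 45.7 = 0, with roots I_D = 1.63 or 2.48 mA.
The root I_D = 2.48 mA gives V_GS = -0.295 V ≤ V_t, so take I_D = 1.63 mA.
Then V_GS = 2 V and V_DS = V_DD − I_D(R_D+R_S) = 16 − 1.63×3.9 = 9.64 V.
Saturation requires V_DS ≥ V_GS − V_t = 1.03 V; 9.64 ≥ 1.03 ✓.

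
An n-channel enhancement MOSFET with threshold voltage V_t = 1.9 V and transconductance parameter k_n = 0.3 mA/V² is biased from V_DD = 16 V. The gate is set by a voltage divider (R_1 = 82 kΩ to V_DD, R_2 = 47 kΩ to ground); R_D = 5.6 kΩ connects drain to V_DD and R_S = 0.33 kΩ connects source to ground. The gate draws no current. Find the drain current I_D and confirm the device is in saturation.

V_G = V_DD·R_2/(R_1+R_2) = 16×47/129 = 5.83 V.
Assume saturation: I_D = (k_n/2)(V_GS − V_t)² with V_GS = V_G − I_D·R_S = 5.83 − 0.33·I_D.
Substituting gives 0.0163·I_D² − 1.39·I_D + 2.32 = 0, with roots I_D = 1.7 or 83.3 mA.
The root I_D = 83.3 mA gives V_GS = -21.7 V ≤ V_t, so take I_D = 1.7 mA.
Then V_GS = 5.27 V and V_DS = V_DD − I_D(R_D+R_S) = 16 − 1.7×5.93 = 5.91 V.
Saturation requires V_DS ≥ V_GS − V_t = 3.37 V; 5.91 ≥ 3.37 ✓.

I_D ≈ 1.7 mA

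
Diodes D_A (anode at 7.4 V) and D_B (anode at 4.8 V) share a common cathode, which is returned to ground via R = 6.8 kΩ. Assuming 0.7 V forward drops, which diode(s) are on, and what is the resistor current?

Assume both conduct. Then node N would need to be at both 7.4−0.7 = 6.7 V and 4.8−0.7 = 4.1 V, which is impossible.
Assume only D_A conducts: V_N = 7.4 − 0.7 = 6.7 V, so I_R = 6.7/6.8 = 0.985 mA.
Check D_B: its anode-to-cathode voltage is 4.8 − 6.7 = -1.9 V < 0.7 V, so it is off. The assumption is consistent.

Only D_A conducts; I_R ≈ 0.99 mA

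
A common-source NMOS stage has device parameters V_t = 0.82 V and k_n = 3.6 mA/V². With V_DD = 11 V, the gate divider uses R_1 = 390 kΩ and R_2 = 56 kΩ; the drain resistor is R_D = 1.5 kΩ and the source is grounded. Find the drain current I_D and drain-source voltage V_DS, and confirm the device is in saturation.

V_G = V_DD·R_2/(R_1+R_2) = 11×56/446 = 1.38 V. With the source grounded, V_GS = V_G = 1.38 V.
Assume saturation: I_D = (k_n/2)(V_GS − V_t)² = (3.6/2)×(1.38 − 0.82)² = 1.8×0.561² = 0.567 mA.
V_DS = V_DD − I_D·R_D = 11 − 0.567×1.5 = 10.1 V.
Saturation requires V_DS ≥ V_GS − V_t = 0.561 V; 10.1 ≥ 0.561 ✓.

I_D ≈ 0.57 mA, V_DS ≈ 10 V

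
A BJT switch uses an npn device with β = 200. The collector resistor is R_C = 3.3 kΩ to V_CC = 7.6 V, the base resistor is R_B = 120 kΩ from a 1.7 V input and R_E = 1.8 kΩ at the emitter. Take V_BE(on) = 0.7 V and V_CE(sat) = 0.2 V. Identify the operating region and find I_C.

active; I_C ≈ 0.42 mA

Assume active. Base-emitter loop: I_B = (V_BB − V_BE)/(R_B + (β+1)R_E) = (1.7 − 0.7)/(120 + 201×1.8) = 0.00208 mA.
I_C = β·I_B = 200×0.00208 = 0.415 mA.
V_CE = V_CC − I_C·R_C − I_E·R_E = 7.6 − 0.415×3.3 − 0.417×1.8 = 5.48 V > V_CE(sat), so the active-region assumption holds.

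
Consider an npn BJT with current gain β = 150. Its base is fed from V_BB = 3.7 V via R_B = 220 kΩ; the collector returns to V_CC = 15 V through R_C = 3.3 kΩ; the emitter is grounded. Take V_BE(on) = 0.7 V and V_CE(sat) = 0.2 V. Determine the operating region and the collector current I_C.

Assume active. Base-emitter loop: I_B = (V_BB − V_BE)/R_B = (3.7 − 0.7)/220 = 0.0136 mA.
I_C = β·I_B = 150×0.0136 = 2.05 mA.
V_CE = V_CC − I_C·R_C = 15 − 2.05×3.3 = 8.25 V > V_CE(sat), so the active-region assumption holds.

active; I_C ≈ 2 mA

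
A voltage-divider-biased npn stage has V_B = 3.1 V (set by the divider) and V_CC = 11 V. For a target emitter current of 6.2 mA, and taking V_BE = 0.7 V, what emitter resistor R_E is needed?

V_E = V_B − V_BE = 3.1 − 0.7 = 2.4 V.
R_E = V_E / I_E = 2.4 / 6.2 = 0.387 kΩ.

R_E ≈ 0.39 kΩ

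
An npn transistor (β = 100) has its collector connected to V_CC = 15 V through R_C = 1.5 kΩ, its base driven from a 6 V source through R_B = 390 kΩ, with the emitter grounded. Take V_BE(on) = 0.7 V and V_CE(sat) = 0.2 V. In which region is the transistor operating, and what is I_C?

active; I_C ≈ 1.4 mA

Assume active. Base-emitter loop: I_B = (V_BB − V_BE)/R_B = (6 − 0.7)/390 = 0.0136 mA.
I_C = β·I_B = 100×0.0136 = 1.36 mA.
V_CE = V_CC − I_C·R_C = 15 − 1.36×1.5 = 13 V > V_CE(sat), so the active-region assumption holds.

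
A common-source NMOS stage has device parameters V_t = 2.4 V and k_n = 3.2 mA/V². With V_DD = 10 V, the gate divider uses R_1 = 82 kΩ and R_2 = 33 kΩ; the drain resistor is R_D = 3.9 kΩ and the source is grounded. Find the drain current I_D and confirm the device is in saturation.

V_G = V_DD·R_2/(R_1+R_2) = 10×33/115 = 2.87 V. With the source grounded, V_GS = V_G = 2.87 V.
Assume saturation: I_D = (k_n/2)(V_GS − V_t)² = (3.2/2)×(2.87 − 2.4)² = 1.6×0.47² = 0.353 mA.
V_DS = V_DD − I_D·R_D = 10 − 0.353×3.9 = 8.62 V.
Saturation requires V_DS ≥ V_GS − V_t = 0.47 V; 8.62 ≥ 0.47 ✓.

I_D ≈ 0.35 mA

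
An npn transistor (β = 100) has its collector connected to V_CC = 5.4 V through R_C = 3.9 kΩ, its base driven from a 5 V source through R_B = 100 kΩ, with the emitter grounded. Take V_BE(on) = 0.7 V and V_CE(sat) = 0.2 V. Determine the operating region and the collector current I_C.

saturation; I_C ≈ 1.3 mA

Assume active: I_B = (5 − 0.7)/100 = 0.043 mA, giving I_C = β·I_B = 4.3 mA.
But then V_CE = 5.4 − 4.3×3.9 = -11.4 V < V_CE(sat) = 0.2 V — impossible in the active region.
So the transistor is saturated. With V_CE = 0.2 V, I_C = (V_CC − 0.2)/R_C = 5.2/3.9 = 1.33 mA.
Check: β·I_B = 4.3 mA > I_C = 1.33 mA, confirming saturation.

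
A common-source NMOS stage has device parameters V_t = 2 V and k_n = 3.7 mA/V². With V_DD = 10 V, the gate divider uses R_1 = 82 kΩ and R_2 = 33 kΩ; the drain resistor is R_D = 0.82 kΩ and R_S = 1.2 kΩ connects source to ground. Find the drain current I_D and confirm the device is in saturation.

I_D ≈ 0.36 mA

V_G = V_DD·R_2/(R_1+R_2) = 10×33/115 = 2.87 V.
Assume saturation: I_D = (k_n/2)(V_GS − V_t)² with V_GS = V_G − I_D·R_S = 2.87 − 1.2·I_D.
Substituting gives 2.66·I_D² − 4.86·I_D + 1.4 = 0, with roots I_D = 0.358 or 1.47 mA.
The root I_D = 1.47 mA gives V_GS = 1.11 V ≤ V_t, so take I_D = 0.358 mA.
Then V_GS = 2.44 V and V_DS = V_DD − I_D(R_D+R_S) = 10 − 0.358×2.02 = 9.28 V.
Saturation requires V_DS ≥ V_GS − V_t = 0.44 V; 9.28 ≥ 0.44 ✓.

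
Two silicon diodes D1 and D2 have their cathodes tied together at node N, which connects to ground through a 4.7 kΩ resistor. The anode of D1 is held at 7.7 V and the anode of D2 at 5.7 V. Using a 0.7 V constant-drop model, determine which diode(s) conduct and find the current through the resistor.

Assume both conduct. Then node N would need to be at both 7.7−0.7 = 7 V and 5.7−0.7 = 5 V, which is impossible.
Assume only D1 conducts: V_N = 7.7 − 0.7 = 7 V, so I_R = 7/4.7 = 1.49 mA.
Check D2: its anode-to-cathode voltage is 5.7 − 7 = -1.3 V < 0.7 V, so it is off. The assumption is consistent.

Only D1 conducts; I_R ≈ 1.5 mA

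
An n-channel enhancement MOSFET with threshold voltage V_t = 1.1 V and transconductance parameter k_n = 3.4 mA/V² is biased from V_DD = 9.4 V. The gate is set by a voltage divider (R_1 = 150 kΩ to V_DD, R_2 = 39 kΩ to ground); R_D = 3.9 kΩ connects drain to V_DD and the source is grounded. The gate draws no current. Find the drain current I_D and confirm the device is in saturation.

V_G = V_DD·R_2/(R_1+R_2) = 9.4×39/189 = 1.94 V. With the source grounded, V_GS = V_G = 1.94 V.
Assume saturation: I_D = (k_n/2)(V_GS − V_t)² = (3.4/2)×(1.94 − 1.1)² = 1.7×0.84² = 1.2 mA.
V_DS = V_DD − I_D·R_D = 9.4 − 1.2×3.9 = 4.73 V.
Saturation requires V_DS ≥ V_GS − V_t = 0.84 V; 4.73 ≥ 0.84 ✓.

I_D ≈ 1.2 mA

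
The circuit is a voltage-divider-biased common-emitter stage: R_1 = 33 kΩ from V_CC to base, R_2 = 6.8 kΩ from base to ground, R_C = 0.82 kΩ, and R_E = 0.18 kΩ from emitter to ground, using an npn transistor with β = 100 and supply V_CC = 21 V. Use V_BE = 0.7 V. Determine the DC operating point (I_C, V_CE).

Thevenize the base divider: V_Th = V_CC·R_2/(R_1+R_2) = 21×6.8/39.8 = 3.59 V, R_Th = R_1‖R_2 = 5.64 kΩ.
Base-emitter loop: V_Th = I_B·R_Th + V_BE + (β+1)I_B·R_E, so I_B = (3.59 − 0.7) / (5.64 + 101×0.18) = 0.121 mA.
I_C = β·I_B = 100×0.121 = 12.1 mA, and I_E = (β+1)I_B = 12.2 mA.
V_CE = V_CC − I_C·R_C − I_E·R_E = 21 − 12.1×0.82 − 12.2×0.18 = 8.85 V.
V_CE = 8.85 V > 0.2 V confirms active-region operation.

I_C ≈ 12 mA, V_CE ≈ 8.9 V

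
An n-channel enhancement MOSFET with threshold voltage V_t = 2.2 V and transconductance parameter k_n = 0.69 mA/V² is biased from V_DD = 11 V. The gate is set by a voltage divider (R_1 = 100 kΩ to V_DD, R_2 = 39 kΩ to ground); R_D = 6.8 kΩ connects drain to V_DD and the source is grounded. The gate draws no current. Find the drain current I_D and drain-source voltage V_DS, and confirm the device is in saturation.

V_G = V_DD·R_2/(R_1+R_2) = 11×39/139 = 3.09 V. With the source grounded, V_GS = V_G = 3.09 V.
Assume saturation: I_D = (k_n/2)(V_GS − V_t)² = (0.69/2)×(3.09 − 2.2)² = 0.345×0.886² = 0.271 mA.
V_DS = V_DD − I_D·R_D = 11 − 0.271×6.8 = 9.16 V.
Saturation requires V_DS ≥ V_GS − V_t = 0.886 V; 9.16 ≥ 0.886 ✓.

I_D ≈ 0.27 mA, V_DS ≈ 9.2 V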